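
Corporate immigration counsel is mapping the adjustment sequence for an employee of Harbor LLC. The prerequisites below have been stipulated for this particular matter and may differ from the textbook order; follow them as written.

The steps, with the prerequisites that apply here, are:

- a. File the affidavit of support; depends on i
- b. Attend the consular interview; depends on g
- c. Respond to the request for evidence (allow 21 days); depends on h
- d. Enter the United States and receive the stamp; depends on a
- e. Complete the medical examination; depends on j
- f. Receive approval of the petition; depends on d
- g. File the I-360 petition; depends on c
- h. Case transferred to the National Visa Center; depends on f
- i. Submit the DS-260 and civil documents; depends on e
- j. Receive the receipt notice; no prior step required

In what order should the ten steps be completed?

j e i a d f h c g b

Only j has no prerequisites, so it is first.
Next only e has its prerequisites met → e.
That leaves i as the only ready step → i.
Next only a has its prerequisites met → a.
d needed a, now all done → d.
f needed d, now all done → f.
h is the only step now ready → h.
c needed h, now all done → c.
g is the only step now ready → g.
That leaves b as the only ready step → b.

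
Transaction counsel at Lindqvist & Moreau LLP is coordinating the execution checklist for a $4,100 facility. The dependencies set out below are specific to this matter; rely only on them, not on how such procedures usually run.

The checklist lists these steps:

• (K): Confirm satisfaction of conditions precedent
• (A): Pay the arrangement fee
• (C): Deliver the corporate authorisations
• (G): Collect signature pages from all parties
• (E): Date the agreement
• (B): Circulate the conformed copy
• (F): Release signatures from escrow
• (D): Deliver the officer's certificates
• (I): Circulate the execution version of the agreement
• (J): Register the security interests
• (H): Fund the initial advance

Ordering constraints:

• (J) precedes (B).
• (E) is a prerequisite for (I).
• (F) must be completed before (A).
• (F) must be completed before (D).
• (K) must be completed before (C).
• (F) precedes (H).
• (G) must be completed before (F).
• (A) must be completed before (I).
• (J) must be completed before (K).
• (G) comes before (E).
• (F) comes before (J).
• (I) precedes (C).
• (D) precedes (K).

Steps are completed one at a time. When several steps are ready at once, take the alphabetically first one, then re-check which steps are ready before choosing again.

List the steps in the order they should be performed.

(G) → (E) → (F) → (A) → (D) → (H) → (I) → (J) → (B) → (K) → (C)

Only (G) has no prerequisites, so it is first.
(E) and (F) are both available; (E) has the earlier label → (E).
Next only (F) has its prerequisites met → (F).
(A), (D), (H) and (J) are all available; (A) has the earlier label → (A).
Ready: (D), (H), (I) and (J). (D) has the earlier label → (D).
(H), (I) and (J) are all available; (H) has the earlier label → (H).
(I) and (J) are both available; (I) has the earlier label → (I).
Next only (J) has its prerequisites met → (J).
Now (B) and (K) have their prerequisites met. (B) has the earlier label, so (B) next.
(K) is the only step now ready → (K).
(C) needed (I) and (K), now all done → (C).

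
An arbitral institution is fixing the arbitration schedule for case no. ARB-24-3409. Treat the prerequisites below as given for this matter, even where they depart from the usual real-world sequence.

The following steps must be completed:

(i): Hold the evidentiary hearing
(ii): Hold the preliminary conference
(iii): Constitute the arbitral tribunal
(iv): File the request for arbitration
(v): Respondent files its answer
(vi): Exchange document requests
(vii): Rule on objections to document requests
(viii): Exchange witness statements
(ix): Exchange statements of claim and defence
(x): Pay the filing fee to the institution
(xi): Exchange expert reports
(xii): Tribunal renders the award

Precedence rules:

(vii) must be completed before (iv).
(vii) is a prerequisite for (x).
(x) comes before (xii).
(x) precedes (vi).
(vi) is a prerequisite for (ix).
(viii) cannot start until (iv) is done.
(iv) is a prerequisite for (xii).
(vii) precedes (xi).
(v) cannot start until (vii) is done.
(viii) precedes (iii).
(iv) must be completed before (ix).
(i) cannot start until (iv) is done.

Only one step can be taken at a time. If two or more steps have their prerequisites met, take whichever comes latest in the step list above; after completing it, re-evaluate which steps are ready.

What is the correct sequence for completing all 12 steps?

(vii) → (xi) → (x) → (vi) → (v) → (iv) → (xii) → (ix) → (viii) → (iii) → (ii) → (i)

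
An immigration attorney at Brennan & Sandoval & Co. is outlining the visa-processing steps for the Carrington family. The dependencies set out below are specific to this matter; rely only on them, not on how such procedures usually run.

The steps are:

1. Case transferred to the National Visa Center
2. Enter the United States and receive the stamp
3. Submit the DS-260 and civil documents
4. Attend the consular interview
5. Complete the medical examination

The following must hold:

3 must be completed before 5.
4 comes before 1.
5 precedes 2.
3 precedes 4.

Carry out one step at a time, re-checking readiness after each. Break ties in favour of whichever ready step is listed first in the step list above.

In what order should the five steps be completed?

3 4 1 5 2

3 is the only step with nothing outstanding, so it goes first.
4 and 5 are both available; 4 is listed earlier → 4.
1 now also ready, so the ready set is {1, 5}; 1 is listed earlier → 1.
That leaves 5 as the only ready step → 5.
2 needed 5, now all done → 2.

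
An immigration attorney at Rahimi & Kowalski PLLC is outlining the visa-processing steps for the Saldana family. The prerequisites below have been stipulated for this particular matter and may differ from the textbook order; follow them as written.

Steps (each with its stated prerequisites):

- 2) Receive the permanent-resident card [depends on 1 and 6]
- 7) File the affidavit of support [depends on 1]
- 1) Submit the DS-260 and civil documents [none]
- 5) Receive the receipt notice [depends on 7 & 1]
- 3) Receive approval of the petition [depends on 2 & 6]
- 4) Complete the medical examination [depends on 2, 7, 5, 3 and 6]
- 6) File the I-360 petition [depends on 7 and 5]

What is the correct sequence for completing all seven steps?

1 → 7 → 5 → 6 → 2 → 3 → 4

Only 1 has no prerequisites, so it is first.
7 needed 1, now all done → 7.
5 is the only step now ready → 5.
That leaves 6 as the only ready step → 6.
2 needed 1 and 6, now all done → 2.
3 needed 2 and 6, now all done → 3.
4 needed 2, 7, 5, 3 and 6, now all done → 4.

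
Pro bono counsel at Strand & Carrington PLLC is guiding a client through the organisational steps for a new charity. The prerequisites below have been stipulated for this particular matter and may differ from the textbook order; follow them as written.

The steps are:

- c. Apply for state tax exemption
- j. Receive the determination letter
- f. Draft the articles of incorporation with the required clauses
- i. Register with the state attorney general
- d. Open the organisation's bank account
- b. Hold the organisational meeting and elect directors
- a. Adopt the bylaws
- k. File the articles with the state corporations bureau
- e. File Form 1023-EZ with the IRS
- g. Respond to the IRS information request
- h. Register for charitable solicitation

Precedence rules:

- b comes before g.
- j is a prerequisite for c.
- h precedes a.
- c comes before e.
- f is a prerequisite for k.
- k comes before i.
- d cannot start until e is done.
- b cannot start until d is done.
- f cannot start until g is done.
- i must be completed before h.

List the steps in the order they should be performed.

j → c → e → d → b → g → f → k → i → h → a

j is the only step with nothing outstanding, so it goes first.
c needed j, now all done → c.
That leaves e as the only ready step → e.
d needed e, now all done → d.
b needed d, now all done → b.
That leaves g as the only ready step → g.
That leaves f as the only ready step → f.
k needed f, now all done → k.
i needed k, now all done → i.
h is the only step now ready → h.
That leaves a as the only ready step → a.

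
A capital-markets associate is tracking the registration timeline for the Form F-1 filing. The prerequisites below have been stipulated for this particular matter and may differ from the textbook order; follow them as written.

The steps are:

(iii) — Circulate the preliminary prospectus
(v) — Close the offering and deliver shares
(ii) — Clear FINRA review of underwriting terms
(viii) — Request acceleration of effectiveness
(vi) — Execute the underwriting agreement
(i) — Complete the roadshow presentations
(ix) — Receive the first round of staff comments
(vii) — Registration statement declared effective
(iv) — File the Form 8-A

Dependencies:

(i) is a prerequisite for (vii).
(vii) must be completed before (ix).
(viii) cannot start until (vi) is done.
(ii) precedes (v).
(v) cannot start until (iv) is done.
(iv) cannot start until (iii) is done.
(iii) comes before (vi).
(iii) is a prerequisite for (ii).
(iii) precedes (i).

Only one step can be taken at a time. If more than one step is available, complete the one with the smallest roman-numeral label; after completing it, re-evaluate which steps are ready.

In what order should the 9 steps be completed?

(iii) (i) (ii) (iv) (v) (vi) (vii) (viii) (ix)

(iii) is the only step with nothing outstanding, so it goes first.
Ready: (i), (ii), (iv) and (vi). (i) has the earlier label → (i).
(vii) now also ready, so the ready set is {(ii), (iv), (vi), (vii)}; (ii) has the earlier label → (ii).
Ready: (iv), (vi) and (vii). (iv) has the earlier label → (iv).
(v), (vi) and (vii) are all available; (v) has the earlier label → (v).
Now (vi) and (vii) have their prerequisites met. (vi) has the earlier label, so (vi) next.
(vii) and (viii) are both available; (vii) has the earlier label → (vii).
(ix) now also ready, so the ready set is {(viii), (ix)}; (viii) has the earlier label → (viii).
(ix) is the only step now ready → (ix).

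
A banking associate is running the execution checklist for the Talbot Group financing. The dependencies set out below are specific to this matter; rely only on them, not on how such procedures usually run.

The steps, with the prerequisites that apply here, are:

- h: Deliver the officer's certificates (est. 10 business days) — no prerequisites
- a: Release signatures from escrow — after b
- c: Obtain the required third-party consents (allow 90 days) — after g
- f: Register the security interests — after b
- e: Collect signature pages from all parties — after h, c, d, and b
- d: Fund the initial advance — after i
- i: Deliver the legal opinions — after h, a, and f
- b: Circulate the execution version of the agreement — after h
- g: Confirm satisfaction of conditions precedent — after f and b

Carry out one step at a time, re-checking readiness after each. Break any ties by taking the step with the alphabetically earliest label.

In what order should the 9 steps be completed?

h is the only step with nothing outstanding, so it goes first.
b needed h, now all done → b.
a and f are both available; a has the earlier label → a.
f is the only step now ready → f.
g and i are both available; g has the earlier label → g.
c now also ready, so the ready set is {c, i}; c has the earlier label → c.
i needed a, f and h, now all done → i.
That leaves d as the only ready step → d.
Next only e has its prerequisites met → e.

h → b → a → f → g → c → i → d → e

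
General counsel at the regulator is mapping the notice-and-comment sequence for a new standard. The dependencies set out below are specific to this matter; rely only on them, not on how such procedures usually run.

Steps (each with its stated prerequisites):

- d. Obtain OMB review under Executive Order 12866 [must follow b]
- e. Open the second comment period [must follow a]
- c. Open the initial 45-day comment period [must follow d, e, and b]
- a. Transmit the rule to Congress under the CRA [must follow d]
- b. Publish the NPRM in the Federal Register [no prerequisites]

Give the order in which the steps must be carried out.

b, d, a, e, c

b is the only step with nothing outstanding, so it goes first.
d needed b, now all done → d.
a needed d, now all done → a.
That leaves e as the only ready step → e.
c needed d, e and b, now all done → c.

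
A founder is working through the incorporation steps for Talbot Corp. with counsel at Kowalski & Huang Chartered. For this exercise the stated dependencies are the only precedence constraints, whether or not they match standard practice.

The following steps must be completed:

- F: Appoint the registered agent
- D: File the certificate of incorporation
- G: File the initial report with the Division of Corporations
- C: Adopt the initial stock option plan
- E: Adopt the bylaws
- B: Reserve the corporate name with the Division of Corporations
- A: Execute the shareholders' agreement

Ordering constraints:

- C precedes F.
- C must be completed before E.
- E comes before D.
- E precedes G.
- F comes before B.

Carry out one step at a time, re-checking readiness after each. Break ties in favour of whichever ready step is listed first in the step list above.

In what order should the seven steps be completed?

C F E D G B A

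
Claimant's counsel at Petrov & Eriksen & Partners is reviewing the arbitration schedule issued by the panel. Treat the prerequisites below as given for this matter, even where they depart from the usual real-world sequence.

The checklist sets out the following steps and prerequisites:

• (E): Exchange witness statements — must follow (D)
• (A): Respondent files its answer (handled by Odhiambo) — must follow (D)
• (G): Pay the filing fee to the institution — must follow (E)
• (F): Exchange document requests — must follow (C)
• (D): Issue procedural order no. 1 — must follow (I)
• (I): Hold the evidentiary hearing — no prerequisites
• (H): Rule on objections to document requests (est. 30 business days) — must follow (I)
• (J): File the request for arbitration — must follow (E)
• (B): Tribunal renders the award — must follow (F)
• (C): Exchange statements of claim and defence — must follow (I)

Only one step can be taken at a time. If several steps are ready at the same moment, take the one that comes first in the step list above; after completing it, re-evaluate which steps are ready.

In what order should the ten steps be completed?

(I) → (D) → (E) → (A) → (G) → (H) → (J) → (C) → (F) → (B)

(I) has no prerequisites → (I) first.
(D), (H) and (C) are all available; (D) is listed earlier → (D).
(E) and (A) now also ready, so the ready set is {(E), (A), (H), (C)}; (E) is listed earlier → (E).
(G) and (J) now also ready, so the ready set is {(A), (G), (H), (J), (C)}; (A) is listed earlier → (A).
(G), (H), (J) and (C) are all available; (G) is listed earlier → (G).
Ready: (H), (J) and (C). (H) is listed earlier → (H).
Now (J) and (C) have their prerequisites met. (J) is listed earlier, so (J) next.
(C) needed (I), now all done → (C).
(F) is the only step now ready → (F).
That leaves (B) as the only ready step → (B).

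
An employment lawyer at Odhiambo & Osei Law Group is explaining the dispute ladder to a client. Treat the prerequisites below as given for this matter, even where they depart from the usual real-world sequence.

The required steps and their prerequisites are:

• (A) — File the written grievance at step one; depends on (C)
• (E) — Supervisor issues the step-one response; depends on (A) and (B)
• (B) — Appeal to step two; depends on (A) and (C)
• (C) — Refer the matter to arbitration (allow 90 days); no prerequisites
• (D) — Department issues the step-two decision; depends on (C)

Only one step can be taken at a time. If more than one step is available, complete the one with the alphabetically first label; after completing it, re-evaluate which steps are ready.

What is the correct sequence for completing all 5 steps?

(C) is the only step with nothing outstanding, so it goes first.
Ready: (A) and (D). (A) has the earlier label → (A).
Ready: (B) and (D). (B) has the earlier label → (B).
(E) now also ready, so the ready set is {(D), (E)}; (D) has the earlier label → (D).
That leaves (E) as the only ready step → (E).

(C), (A), (B), (D), (E)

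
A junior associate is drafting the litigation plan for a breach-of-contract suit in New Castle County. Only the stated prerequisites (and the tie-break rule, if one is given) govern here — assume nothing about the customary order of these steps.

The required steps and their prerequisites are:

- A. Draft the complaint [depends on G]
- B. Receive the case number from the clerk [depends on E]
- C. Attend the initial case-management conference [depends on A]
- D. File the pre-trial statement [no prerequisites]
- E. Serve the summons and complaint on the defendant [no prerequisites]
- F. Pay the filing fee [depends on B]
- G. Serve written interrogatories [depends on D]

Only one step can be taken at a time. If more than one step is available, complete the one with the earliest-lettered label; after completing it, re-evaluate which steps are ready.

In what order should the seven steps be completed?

D E B F G A C

D and E have no prerequisites; D has the earlier label, so D is first.
Now E and G have their prerequisites met. E has the earlier label, so E next.
B now also ready, so the ready set is {B, G}; B has the earlier label → B.
Ready: F and G. F has the earlier label → F.
That leaves G as the only ready step → G.
A is the only step now ready → A.
C is the only step now ready → C.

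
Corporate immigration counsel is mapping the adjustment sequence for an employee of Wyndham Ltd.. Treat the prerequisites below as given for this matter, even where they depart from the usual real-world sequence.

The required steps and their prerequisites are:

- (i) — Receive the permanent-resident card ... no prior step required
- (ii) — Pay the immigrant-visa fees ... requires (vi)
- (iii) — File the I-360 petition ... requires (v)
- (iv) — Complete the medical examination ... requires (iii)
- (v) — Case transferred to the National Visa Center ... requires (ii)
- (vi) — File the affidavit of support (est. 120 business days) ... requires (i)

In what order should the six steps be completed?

(i) is the only step with nothing outstanding, so it goes first.
That leaves (vi) as the only ready step → (vi).
(ii) needed (vi), now all done → (ii).
(v) needed (ii), now all done → (v).
Next only (iii) has its prerequisites met → (iii).
(iv) needed (iii), now all done → (iv).

(i) (vi) (ii) (v) (iii) (iv)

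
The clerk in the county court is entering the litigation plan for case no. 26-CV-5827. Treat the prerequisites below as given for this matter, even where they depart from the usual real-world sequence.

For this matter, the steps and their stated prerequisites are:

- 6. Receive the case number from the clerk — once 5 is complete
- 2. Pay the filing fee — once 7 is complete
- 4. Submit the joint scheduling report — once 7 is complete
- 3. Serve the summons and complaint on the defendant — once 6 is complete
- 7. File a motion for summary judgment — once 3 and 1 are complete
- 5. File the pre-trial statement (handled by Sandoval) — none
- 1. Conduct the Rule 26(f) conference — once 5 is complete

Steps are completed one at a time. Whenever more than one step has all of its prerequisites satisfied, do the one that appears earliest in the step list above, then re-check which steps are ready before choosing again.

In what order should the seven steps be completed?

5 6 3 1 7 2 4

Only 5 has no prerequisites, so it is first.
Ready: 6 and 1. 6 is listed earlier → 6.
Now 3 and 1 have their prerequisites met. 3 is listed earlier, so 3 next.
1 needed 5, now all done → 1.
7 is the only step now ready → 7.
2 and 4 are both available; 2 is listed earlier → 2.
That leaves 4 as the only ready step → 4.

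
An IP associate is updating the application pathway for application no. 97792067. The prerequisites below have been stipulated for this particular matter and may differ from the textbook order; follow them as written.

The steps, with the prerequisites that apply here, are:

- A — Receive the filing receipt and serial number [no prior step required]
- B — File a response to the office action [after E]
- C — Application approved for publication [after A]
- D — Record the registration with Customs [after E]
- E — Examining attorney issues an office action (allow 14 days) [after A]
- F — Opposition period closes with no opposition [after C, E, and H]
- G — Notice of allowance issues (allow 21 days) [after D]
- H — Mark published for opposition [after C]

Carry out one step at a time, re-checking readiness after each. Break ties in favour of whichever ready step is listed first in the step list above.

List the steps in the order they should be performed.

Only A has no prerequisites, so it is first.
C and E are both available; C is listed earlier → C.
H now also ready, so the ready set is {E, H}; E is listed earlier → E.
B and D now also ready, so the ready set is {B, D, H}; B is listed earlier → B.
D and H are both available; D is listed earlier → D.
Now G and H have their prerequisites met. G is listed earlier, so G next.
H is the only step now ready → H.
F needed C, E and H, now all done → F.

A C E B D G H F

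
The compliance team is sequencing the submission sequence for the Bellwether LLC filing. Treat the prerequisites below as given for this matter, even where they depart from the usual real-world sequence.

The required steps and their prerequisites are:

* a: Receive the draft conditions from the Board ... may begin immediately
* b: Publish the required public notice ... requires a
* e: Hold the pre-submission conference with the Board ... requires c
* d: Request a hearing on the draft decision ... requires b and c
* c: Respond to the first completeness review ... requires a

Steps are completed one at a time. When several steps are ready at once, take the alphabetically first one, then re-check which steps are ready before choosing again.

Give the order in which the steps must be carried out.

a, b, c, d, e

a has no prerequisites → a first.
Ready: b and c. b has the earlier label → b.
c needed a, now all done → c.
Ready: d and e. d has the earlier label → d.
e needed c, now all done → e.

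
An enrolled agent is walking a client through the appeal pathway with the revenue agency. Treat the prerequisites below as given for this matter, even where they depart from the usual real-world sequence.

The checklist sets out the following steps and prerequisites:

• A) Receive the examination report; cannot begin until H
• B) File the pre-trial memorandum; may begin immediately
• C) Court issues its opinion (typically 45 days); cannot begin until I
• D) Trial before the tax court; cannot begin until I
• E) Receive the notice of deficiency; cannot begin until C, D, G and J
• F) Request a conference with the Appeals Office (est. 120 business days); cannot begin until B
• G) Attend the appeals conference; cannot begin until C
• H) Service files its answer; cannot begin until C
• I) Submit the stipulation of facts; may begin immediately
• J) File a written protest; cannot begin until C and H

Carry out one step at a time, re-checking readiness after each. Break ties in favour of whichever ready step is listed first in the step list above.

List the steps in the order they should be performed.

B → F → I → C → D → G → H → A → J → E

Nothing is required for B and I. B is listed earlier → B first.
Ready: F and I. F is listed earlier → F.
That leaves I as the only ready step → I.
Now C and D have their prerequisites met. C is listed earlier, so C next.
G and H now also ready, so the ready set is {D, G, H}; D is listed earlier → D.
Now G and H have their prerequisites met. G is listed earlier, so G next.
H needed C, now all done → H.
Now A and J have their prerequisites met. A is listed earlier, so A next.
Next only J has its prerequisites met → J.
E needed C, D, G and J, now all done → E.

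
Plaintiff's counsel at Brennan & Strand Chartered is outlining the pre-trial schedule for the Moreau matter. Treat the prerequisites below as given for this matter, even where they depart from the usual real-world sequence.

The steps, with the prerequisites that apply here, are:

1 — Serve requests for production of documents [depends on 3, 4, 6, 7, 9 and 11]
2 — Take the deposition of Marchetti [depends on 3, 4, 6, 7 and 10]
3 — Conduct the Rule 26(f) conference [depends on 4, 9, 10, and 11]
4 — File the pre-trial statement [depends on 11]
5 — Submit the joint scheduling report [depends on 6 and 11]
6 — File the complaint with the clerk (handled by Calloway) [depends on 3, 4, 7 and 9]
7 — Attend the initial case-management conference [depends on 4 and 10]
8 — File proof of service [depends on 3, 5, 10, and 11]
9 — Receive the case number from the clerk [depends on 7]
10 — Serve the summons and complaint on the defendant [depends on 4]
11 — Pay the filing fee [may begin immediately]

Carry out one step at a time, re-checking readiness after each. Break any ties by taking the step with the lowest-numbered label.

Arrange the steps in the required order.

11, 4, 10, 7, 9, 3, 6, 1, 2, 5, 8

11 has no prerequisites → 11 first.
4 needed 11, now all done → 4.
10 needed 4, now all done → 10.
7 needed 4 and 10, now all done → 7.
9 needed 7, now all done → 9.
That leaves 3 as the only ready step → 3.
That leaves 6 as the only ready step → 6.
Ready: 1, 2 and 5. 1 has the earlier label → 1.
2 and 5 are both available; 2 has the earlier label → 2.
Next only 5 has its prerequisites met → 5.
Next only 8 has its prerequisites met → 8.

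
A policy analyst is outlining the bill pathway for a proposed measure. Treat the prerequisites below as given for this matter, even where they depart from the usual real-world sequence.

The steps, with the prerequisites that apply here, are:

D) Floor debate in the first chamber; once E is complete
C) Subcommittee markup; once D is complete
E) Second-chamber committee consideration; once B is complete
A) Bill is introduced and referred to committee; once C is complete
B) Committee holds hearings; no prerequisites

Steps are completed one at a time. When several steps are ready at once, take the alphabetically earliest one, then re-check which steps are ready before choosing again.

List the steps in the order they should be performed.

B is the only step with nothing outstanding, so it goes first.
That leaves E as the only ready step → E.
D is the only step now ready → D.
C is the only step now ready → C.
A is the only step now ready → A.

B E D C A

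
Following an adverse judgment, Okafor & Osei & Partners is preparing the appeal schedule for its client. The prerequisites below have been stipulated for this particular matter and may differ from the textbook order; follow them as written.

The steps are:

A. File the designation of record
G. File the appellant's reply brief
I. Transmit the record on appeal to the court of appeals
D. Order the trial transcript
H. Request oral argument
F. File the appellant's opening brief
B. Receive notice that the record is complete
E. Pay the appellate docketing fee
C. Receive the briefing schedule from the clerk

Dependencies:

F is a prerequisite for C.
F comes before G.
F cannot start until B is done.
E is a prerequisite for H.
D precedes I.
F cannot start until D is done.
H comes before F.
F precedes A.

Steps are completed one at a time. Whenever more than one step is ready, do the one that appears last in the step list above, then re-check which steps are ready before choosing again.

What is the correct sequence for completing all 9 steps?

E → B → H → D → F → C → I → G → A

Nothing is required for E, B and D. E is listed later → E first.
H now also ready, so the ready set is {B, H, D}; B is listed later → B.
H and D are both available; H is listed later → H.
That leaves D as the only ready step → D.
Now F and I have their prerequisites met. F is listed later, so F next.
Now C, I, G and A have their prerequisites met. C is listed later, so C next.
Now I, G and A have their prerequisites met. I is listed later, so I next.
Now G and A have their prerequisites met. G is listed later, so G next.
Next only A has its prerequisites met → A.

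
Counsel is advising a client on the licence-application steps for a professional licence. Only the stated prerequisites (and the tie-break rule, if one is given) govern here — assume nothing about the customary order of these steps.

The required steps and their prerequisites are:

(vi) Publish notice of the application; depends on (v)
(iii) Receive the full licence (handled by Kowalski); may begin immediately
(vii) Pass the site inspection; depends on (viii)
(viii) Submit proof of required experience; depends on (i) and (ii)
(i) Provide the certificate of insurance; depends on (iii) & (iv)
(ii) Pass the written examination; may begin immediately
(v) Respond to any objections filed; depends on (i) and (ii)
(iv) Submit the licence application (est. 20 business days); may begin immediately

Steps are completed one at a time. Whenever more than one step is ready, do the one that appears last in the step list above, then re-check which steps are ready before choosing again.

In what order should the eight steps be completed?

(iv) → (ii) → (iii) → (i) → (v) → (viii) → (vii) → (vi)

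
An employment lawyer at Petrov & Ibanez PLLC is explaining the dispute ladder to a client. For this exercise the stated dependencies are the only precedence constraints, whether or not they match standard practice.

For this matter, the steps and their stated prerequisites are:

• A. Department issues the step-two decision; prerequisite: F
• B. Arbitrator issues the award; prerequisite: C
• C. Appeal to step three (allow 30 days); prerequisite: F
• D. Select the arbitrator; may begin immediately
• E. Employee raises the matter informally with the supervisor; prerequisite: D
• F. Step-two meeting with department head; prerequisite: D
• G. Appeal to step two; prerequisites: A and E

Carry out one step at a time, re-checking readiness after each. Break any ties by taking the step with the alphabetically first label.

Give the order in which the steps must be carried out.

Only D has no prerequisites, so it is first.
Ready: E and F. E has the earlier label → E.
F needed D, now all done → F.
Now A and C have their prerequisites met. A has the earlier label, so A next.
G now also ready, so the ready set is {C, G}; C has the earlier label → C.
B and G are both available; B has the earlier label → B.
G needed A and E, now all done → G.

D, E, F, A, C, B, G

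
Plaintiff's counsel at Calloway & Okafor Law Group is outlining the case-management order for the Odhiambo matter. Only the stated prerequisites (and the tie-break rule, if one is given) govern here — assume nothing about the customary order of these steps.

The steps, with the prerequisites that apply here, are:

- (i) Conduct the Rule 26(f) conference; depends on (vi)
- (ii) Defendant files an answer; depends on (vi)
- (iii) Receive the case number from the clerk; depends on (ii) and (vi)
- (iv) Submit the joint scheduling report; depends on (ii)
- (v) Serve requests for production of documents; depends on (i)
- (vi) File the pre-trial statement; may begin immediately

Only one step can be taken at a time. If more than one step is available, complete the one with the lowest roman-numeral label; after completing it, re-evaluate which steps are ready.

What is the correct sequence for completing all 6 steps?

Only (vi) has no prerequisites, so it is first.
Now (i) and (ii) have their prerequisites met. (i) has the earlier label, so (i) next.
(v) now also ready, so the ready set is {(ii), (v)}; (ii) has the earlier label → (ii).
(iii) and (iv) now also ready, so the ready set is {(iii), (iv), (v)}; (iii) has the earlier label → (iii).
(iv) and (v) are both available; (iv) has the earlier label → (iv).
(v) is the only step now ready → (v).

(vi), (i), (ii), (iii), (iv), (v)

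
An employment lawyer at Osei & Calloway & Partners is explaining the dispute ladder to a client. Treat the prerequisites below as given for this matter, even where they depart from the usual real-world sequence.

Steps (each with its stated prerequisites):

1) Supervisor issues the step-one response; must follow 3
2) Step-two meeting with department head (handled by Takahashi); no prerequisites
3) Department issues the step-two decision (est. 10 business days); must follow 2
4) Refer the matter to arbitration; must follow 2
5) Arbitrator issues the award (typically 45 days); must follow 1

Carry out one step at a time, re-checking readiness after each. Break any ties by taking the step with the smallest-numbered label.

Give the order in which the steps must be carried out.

Only 2 has no prerequisites, so it is first.
Ready: 3 and 4. 3 has the earlier label → 3.
1 and 4 are both available; 1 has the earlier label → 1.
5 now also ready, so the ready set is {4, 5}; 4 has the earlier label → 4.
5 is the only step now ready → 5.

2 → 3 → 1 → 4 → 5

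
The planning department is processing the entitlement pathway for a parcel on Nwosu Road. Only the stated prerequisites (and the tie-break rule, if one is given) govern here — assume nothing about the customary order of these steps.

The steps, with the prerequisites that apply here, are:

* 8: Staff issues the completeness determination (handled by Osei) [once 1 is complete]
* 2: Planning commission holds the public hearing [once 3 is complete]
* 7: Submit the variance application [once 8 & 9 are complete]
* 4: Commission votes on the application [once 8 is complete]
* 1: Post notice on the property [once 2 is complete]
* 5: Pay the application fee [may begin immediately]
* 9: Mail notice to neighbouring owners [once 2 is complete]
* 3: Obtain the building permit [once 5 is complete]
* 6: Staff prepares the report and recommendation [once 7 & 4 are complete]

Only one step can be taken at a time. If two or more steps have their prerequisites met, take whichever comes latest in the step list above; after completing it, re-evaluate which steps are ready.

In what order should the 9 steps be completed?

5 has no prerequisites → 5 first.
3 is the only step now ready → 3.
2 is the only step now ready → 2.
9 and 1 are both available; 9 is listed later → 9.
That leaves 1 as the only ready step → 1.
Next only 8 has its prerequisites met → 8.
Now 4 and 7 have their prerequisites met. 4 is listed later, so 4 next.
7 needed 9 and 8, now all done → 7.
6 needed 4 and 7, now all done → 6.

5, 3, 2, 9, 1, 8, 4, 7, 6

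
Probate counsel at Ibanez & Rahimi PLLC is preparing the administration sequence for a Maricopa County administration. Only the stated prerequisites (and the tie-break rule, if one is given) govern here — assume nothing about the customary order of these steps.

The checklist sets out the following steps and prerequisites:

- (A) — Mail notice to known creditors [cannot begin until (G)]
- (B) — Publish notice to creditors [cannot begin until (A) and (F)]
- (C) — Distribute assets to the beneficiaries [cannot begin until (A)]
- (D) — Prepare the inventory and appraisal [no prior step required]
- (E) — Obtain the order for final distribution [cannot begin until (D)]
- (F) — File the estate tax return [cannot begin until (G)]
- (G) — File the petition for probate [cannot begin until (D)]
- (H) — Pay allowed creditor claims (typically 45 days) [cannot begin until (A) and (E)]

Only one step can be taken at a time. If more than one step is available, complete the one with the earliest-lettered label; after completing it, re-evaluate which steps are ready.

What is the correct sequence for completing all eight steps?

Only (D) has no prerequisites, so it is first.
Now (E) and (G) have their prerequisites met. (E) has the earlier label, so (E) next.
(G) needed (D), now all done → (G).
(A) and (F) are both available; (A) has the earlier label → (A).
(C), (F) and (H) are all available; (C) has the earlier label → (C).
Now (F) and (H) have their prerequisites met. (F) has the earlier label, so (F) next.
(B) and (H) are both available; (B) has the earlier label → (B).
Next only (H) has its prerequisites met → (H).

(D), (E), (G), (A), (C), (F), (B), (H)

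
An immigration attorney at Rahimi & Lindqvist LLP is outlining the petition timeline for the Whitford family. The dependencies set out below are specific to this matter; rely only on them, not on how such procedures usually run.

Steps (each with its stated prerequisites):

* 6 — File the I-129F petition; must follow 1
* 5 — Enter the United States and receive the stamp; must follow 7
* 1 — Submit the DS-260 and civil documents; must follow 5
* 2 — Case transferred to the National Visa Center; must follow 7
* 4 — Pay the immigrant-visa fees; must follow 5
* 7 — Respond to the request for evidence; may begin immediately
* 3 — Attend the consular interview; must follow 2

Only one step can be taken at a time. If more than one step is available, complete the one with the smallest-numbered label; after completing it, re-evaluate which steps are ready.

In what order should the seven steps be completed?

7, 2, 3, 5, 1, 4, 6

7 is the only step with nothing outstanding, so it goes first.
Now 2 and 5 have their prerequisites met. 2 has the earlier label, so 2 next.
3 now also ready, so the ready set is {3, 5}; 3 has the earlier label → 3.
5 is the only step now ready → 5.
1 and 4 are both available; 1 has the earlier label → 1.
4 and 6 are both available; 4 has the earlier label → 4.
That leaves 6 as the only ready step → 6.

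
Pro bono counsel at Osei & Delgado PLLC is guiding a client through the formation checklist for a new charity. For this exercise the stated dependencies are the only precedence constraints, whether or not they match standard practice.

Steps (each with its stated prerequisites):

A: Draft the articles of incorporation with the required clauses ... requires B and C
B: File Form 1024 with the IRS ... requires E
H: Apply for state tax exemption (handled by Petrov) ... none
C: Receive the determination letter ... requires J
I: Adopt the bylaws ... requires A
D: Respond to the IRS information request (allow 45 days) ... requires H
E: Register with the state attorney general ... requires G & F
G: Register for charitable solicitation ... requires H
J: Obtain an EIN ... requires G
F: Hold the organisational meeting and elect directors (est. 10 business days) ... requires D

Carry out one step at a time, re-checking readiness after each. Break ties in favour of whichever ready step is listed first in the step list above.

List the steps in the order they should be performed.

H has no prerequisites → H first.
D and G are both available; D is listed earlier → D.
F now also ready, so the ready set is {G, F}; G is listed earlier → G.
Ready: J and F. J is listed earlier → J.
Ready: C and F. C is listed earlier → C.
That leaves F as the only ready step → F.
E needed G and F, now all done → E.
Next only B has its prerequisites met → B.
Next only A has its prerequisites met → A.
I is the only step now ready → I.

H D G J C F E B A I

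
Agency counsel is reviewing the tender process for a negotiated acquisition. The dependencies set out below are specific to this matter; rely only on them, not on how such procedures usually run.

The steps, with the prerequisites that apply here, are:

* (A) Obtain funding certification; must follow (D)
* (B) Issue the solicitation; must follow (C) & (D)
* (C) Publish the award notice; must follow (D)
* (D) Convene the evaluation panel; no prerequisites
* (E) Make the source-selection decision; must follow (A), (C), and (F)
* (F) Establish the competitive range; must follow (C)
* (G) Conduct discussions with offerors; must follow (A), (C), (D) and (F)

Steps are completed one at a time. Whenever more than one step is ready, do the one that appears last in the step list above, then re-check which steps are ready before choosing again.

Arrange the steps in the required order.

(D) is the only step with nothing outstanding, so it goes first.
Now (C) and (A) have their prerequisites met. (C) is listed later, so (C) next.
(F) and (B) now also ready, so the ready set is {(F), (B), (A)}; (F) is listed later → (F).
Now (B) and (A) have their prerequisites met. (B) is listed later, so (B) next.
(A) needed (D), now all done → (A).
Ready: (G) and (E). (G) is listed later → (G).
(E) needed (F), (C) and (A), now all done → (E).

(D) (C) (F) (B) (A) (G) (E)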